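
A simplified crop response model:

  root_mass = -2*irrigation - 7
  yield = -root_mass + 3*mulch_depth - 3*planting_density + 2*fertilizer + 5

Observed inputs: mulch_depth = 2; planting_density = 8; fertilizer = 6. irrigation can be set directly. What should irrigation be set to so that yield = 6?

irrigation = 0

Substituting into the yield equation gives yield = 2*irrigation + 6.
Solve 2*irrigation + 6 = 6: irrigation = (6 - 6) / 2 = 0.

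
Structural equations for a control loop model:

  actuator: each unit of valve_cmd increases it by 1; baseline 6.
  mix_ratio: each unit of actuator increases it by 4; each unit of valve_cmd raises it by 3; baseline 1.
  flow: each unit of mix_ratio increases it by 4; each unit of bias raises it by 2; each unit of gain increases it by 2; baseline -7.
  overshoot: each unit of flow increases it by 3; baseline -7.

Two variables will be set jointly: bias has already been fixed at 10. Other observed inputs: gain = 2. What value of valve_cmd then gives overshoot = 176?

valve_cmd = -2

With bias held at 10:
Substituting into the mix_ratio equation gives mix_ratio = 7*valve_cmd + 25.
Substituting into the flow equation gives flow = 28*valve_cmd + 117.
overshoot becomes 84*valve_cmd + 344.
Solve 84*valve_cmd + 344 = 176: valve_cmd = (176 - 344) / 84 = -2.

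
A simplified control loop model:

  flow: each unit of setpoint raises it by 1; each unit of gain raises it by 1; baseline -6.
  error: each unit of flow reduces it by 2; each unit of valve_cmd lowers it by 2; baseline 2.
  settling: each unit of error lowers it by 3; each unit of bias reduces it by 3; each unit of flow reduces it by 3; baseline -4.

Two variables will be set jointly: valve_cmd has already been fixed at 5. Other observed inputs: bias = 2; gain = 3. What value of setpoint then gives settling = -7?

With valve_cmd held at 5:
Substituting into the flow equation gives flow = setpoint - 3.
Substituting into the error equation gives error = -2*setpoint - 2.
Substituting into the settling equation gives settling = 3*setpoint + 5.
Solve 3*setpoint + 5 = -7: setpoint = (-7 - 5) / 3 = -4.

setpoint = -4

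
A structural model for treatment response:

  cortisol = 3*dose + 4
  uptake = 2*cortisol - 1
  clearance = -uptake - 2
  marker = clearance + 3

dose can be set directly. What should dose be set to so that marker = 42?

dose = -8

Substituting into the uptake equation gives uptake = 6*dose + 7.
Substituting into the clearance equation gives clearance = -6*dose - 9.
Substituting into the marker equation gives marker = -6*dose - 6.
Solve -6*dose - 6 = 42: dose = (42 + 6) / -6 = -8.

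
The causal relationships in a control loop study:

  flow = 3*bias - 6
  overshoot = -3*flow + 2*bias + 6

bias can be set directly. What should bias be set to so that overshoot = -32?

bias = 8

Substituting into the overshoot equation gives overshoot = -7*bias + 24.
Solve -7*bias + 24 = -32: bias = (-32 - 24) / -7 = 8.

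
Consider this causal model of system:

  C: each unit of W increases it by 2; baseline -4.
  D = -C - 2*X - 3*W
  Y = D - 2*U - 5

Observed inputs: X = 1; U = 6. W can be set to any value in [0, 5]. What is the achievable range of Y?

Substituting into the D equation gives D = -5*W + 2.
Substituting into the Y equation gives Y = -5*W - 15.
Linear in W, so extremes are at the endpoints: W = 0 gives Y = -15; W = 5 gives Y = -40.

-40 to -15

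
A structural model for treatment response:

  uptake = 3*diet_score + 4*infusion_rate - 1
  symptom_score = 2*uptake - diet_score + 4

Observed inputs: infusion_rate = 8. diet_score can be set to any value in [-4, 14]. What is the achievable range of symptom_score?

Substituting into the uptake equation gives uptake = 3*diet_score + 31.
Substituting into the symptom_score equation gives symptom_score = 5*diet_score + 66.
Linear in diet_score, so extremes are at the endpoints: diet_score = -4 gives symptom_score = 46; diet_score = 14 gives symptom_score = 136.

46 to 136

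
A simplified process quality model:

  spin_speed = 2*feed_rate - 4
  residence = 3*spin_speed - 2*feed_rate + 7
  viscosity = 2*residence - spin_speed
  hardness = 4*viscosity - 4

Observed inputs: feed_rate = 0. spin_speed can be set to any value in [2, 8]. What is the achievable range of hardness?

Intervening on spin_speed fixes its value directly, overriding its dependence on feed_rate.
Substituting into the residence equation gives residence = 3*spin_speed + 7.
So viscosity = 5*spin_speed + 14.
This gives hardness = 20*spin_speed + 52.
Linear in spin_speed, so extremes are at the endpoints: spin_speed = 2 gives hardness = 92; spin_speed = 8 gives hardness = 212.

92 to 212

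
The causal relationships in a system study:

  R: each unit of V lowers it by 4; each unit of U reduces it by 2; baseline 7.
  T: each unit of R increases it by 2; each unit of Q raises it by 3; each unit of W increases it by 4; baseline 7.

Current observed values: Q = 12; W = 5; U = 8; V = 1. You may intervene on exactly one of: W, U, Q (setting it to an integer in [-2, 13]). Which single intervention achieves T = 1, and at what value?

Intervening on W: T = 4*W + 17. Reaching 1 requires W = -4, outside [-2, 13].
Intervening on U: T = -4*U + 69. Reaching 1 requires U = 17, outside [-2, 13].
Intervening on Q: with other inputs at their observed values, T = 3*Q + 1. Solving for 1 gives Q = 0, within [-2, 13].

set Q = 0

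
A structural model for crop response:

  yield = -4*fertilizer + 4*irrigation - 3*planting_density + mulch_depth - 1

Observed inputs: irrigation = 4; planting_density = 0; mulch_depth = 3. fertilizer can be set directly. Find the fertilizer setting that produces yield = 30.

fertilizer = -3

Substituting into the yield equation gives yield = -4*fertilizer + 18.
Solve -4*fertilizer + 18 = 30: fertilizer = (30 - 18) / -4 = -3.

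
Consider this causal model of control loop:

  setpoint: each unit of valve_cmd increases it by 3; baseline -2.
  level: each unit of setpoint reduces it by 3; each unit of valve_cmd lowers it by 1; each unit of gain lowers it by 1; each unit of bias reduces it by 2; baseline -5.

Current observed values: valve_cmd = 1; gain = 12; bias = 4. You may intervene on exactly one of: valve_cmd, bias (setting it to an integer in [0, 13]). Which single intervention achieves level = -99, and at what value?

Intervening on valve_cmd: with other inputs at their observed values, level = -10*valve_cmd - 19. Solving for -99 gives valve_cmd = 8, within [0, 13].
Intervening on bias: level = -2*bias - 21. Reaching -99 requires bias = 39, outside [0, 13].

set valve_cmd = 8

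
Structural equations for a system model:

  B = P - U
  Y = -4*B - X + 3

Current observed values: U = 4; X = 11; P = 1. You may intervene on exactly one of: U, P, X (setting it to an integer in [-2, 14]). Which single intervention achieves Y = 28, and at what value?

set U = 10

Intervening on U: with other inputs at their observed values, Y = 4*U - 12. Solving for 28 gives U = 10, within [-2, 14].
Intervening on P: Y = -4*P + 8. Reaching 28 requires P = -5, outside [-2, 14].
Intervening on X: Y = -X + 15. Reaching 28 requires X = -13, outside [-2, 14].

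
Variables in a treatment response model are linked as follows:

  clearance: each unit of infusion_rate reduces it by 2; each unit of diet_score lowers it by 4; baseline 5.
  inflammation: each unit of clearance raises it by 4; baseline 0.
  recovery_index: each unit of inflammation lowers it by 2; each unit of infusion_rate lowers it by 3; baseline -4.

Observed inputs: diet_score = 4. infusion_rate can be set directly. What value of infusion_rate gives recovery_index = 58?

infusion_rate = -2

Substituting into the clearance equation gives clearance = -2*infusion_rate - 11.
Substituting into the inflammation equation gives inflammation = -8*infusion_rate - 44.
Substituting into the recovery_index equation gives recovery_index = 13*infusion_rate + 84.
Solve 13*infusion_rate + 84 = 58: infusion_rate = (58 - 84) / 13 = -2.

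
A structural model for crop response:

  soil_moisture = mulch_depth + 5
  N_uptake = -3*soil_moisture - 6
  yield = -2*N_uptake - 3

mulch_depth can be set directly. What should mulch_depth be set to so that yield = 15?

mulch_depth = -4

Substituting into the N_uptake equation gives N_uptake = -3*mulch_depth - 21.
Substituting into the yield equation gives yield = 6*mulch_depth + 39.
Solve 6*mulch_depth + 39 = 15: mulch_depth = (15 - 39) / 6 = -4.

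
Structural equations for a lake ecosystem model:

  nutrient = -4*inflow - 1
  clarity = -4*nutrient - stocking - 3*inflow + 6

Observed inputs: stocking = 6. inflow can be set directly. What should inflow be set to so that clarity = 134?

Substituting into the clarity equation gives clarity = 13*inflow + 4.
Solve 13*inflow + 4 = 134: inflow = (134 - 4) / 13 = 10.

inflow = 10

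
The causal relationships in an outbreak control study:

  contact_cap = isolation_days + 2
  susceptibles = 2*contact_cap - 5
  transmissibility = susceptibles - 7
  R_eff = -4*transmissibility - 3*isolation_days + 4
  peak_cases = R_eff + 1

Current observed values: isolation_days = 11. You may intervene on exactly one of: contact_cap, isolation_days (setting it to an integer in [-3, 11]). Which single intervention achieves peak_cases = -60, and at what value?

set contact_cap = 10

Intervening on contact_cap: with other inputs at their observed values, peak_cases = -8*contact_cap + 20. Solving for -60 gives contact_cap = 10, within [-3, 11].
Intervening on isolation_days: peak_cases = -11*isolation_days + 37. Reaching -60 requires isolation_days = 97/11, not an integer.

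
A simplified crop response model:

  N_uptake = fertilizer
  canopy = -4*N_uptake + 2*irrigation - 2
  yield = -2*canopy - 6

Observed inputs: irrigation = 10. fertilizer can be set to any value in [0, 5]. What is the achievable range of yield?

-42 to -2

Substituting into the canopy equation gives canopy = -4*fertilizer + 18.
Substituting into the yield equation gives yield = 8*fertilizer - 42.
Linear in fertilizer, so extremes are at the endpoints: fertilizer = 0 gives yield = -42; fertilizer = 5 gives yield = -2.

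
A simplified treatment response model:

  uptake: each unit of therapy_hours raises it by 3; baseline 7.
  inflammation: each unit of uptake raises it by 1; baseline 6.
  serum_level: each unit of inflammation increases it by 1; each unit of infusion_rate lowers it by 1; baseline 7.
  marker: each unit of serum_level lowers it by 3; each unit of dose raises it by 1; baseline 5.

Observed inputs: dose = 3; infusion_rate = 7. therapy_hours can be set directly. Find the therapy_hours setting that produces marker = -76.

Substituting into the inflammation equation gives inflammation = 3*therapy_hours + 13.
serum_level becomes 3*therapy_hours + 13.
Substituting into the marker equation gives marker = -9*therapy_hours - 31.
Solve -9*therapy_hours - 31 = -76: therapy_hours = (-76 + 31) / -9 = 5.

therapy_hours = 5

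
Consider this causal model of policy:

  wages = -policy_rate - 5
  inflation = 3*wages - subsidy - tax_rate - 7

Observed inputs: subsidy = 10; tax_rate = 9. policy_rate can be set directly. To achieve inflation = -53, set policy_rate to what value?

policy_rate = 4

Substituting into the inflation equation gives inflation = -3*policy_rate - 41.
Solve -3*policy_rate - 41 = -53: policy_rate = (-53 + 41) / -3 = 4.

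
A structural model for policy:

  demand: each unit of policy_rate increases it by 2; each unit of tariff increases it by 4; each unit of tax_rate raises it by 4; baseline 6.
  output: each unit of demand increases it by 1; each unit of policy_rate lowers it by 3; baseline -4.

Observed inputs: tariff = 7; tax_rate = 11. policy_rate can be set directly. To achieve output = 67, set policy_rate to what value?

Substituting into the demand equation gives demand = 2*policy_rate + 78.
Substituting into the output equation gives output = -policy_rate + 74.
Solve -policy_rate + 74 = 67: policy_rate = (67 - 74) / -1 = 7.

policy_rate = 7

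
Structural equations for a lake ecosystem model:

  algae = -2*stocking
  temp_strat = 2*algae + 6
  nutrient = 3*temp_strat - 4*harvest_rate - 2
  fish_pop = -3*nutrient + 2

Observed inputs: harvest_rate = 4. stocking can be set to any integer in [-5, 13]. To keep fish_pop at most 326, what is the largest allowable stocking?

stocking = 9

Substituting into the temp_strat equation gives temp_strat = -4*stocking + 6.
Substituting into the nutrient equation gives nutrient = -12*stocking.
Substituting into the fish_pop equation gives fish_pop = 36*stocking + 2.
Require 36*stocking + 2 ≤ 326, so stocking ≤ 9.
The largest integer in [-5, 13] satisfying this is 9.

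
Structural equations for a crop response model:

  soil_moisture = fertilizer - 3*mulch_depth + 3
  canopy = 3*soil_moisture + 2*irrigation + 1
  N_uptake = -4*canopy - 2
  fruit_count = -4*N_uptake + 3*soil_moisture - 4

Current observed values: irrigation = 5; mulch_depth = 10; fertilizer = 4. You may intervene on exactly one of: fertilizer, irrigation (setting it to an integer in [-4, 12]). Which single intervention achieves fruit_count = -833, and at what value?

Intervening on fertilizer: fruit_count = 51*fertilizer - 1197. Reaching -833 requires fertilizer = 364/51, not an integer.
Intervening on irrigation: with other inputs at their observed values, fruit_count = 32*irrigation - 1153. Solving for -833 gives irrigation = 10, within [-4, 12].

set irrigation = 10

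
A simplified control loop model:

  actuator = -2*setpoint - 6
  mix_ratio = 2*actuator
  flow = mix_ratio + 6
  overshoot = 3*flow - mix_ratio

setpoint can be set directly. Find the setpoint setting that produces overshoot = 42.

setpoint = -6

Substituting into the mix_ratio equation gives mix_ratio = -4*setpoint - 12.
So flow = -4*setpoint - 6.
Substituting into the overshoot equation gives overshoot = -8*setpoint - 6.
Solve -8*setpoint - 6 = 42: setpoint = (42 + 6) / -8 = -6.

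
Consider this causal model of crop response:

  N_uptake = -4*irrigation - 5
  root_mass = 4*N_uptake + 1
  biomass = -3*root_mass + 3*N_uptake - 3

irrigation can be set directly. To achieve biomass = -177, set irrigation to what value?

Substituting into the root_mass equation gives root_mass = -16*irrigation - 19.
Substituting into the biomass equation gives biomass = 36*irrigation + 39.
Solve 36*irrigation + 39 = -177: irrigation = (-177 - 39) / 36 = -6.

irrigation = -6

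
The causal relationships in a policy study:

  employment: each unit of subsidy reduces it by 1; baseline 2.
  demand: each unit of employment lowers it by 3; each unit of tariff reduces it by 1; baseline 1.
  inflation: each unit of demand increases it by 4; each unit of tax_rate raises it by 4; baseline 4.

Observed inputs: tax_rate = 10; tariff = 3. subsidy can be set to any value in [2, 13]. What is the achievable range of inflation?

36 to 168

Substituting into the demand equation gives demand = 3*subsidy - 8.
inflation becomes 12*subsidy + 12.
Linear in subsidy, so extremes are at the endpoints: subsidy = 2 gives inflation = 36; subsidy = 13 gives inflation = 168.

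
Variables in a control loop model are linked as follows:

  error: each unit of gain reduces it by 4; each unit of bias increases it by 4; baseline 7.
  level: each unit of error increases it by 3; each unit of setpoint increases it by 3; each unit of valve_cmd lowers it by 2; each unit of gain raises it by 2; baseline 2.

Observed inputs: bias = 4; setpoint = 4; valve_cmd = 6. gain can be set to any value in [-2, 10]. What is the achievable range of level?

-29 to 91

Substituting into the error equation gives error = -4*gain + 23.
So level = -10*gain + 71.
Linear in gain, so extremes are at the endpoints: gain = -2 gives level = 91; gain = 10 gives level = -29.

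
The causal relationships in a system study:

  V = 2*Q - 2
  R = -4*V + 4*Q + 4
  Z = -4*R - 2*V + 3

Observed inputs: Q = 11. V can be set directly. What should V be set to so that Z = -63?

V = 9

Intervening on V fixes its value directly, overriding its dependence on Q.
Substituting into the R equation gives R = -4*V + 48.
Substituting into the Z equation gives Z = 14*V - 189.
Solve 14*V - 189 = -63: V = (-63 + 189) / 14 = 9.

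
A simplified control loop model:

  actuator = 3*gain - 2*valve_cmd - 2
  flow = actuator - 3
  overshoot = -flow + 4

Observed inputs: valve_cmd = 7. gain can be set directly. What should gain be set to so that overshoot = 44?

Substituting into the actuator equation gives actuator = 3*gain - 16.
This gives flow = 3*gain - 19.
Substituting into the overshoot equation gives overshoot = -3*gain + 23.
Solve -3*gain + 23 = 44: gain = (44 - 23) / -3 = -7.

gain = -7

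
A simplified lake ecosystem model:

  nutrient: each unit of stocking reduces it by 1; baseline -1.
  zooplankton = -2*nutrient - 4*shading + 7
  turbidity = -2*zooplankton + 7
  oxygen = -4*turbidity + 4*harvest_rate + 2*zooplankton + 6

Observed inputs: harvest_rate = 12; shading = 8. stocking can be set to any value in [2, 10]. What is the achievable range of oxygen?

Substituting into the zooplankton equation gives zooplankton = 2*stocking - 23.
This gives turbidity = -4*stocking + 53.
So oxygen = 20*stocking - 204.
Linear in stocking, so extremes are at the endpoints: stocking = 2 gives oxygen = -164; stocking = 10 gives oxygen = -4.

-164 to -4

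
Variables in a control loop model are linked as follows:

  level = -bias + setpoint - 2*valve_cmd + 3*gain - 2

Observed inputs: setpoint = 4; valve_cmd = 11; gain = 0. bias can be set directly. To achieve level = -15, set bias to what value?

Substituting into the level equation gives level = -bias - 20.
Solve -bias - 20 = -15: bias = (-15 + 20) / -1 = -5.

bias = -5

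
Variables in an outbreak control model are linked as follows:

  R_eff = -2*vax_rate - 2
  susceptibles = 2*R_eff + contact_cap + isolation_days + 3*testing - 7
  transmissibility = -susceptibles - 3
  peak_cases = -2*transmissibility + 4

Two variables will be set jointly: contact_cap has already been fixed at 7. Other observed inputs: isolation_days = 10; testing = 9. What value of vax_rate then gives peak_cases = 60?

vax_rate = 2

With contact_cap held at 7:
Substituting into the susceptibles equation gives susceptibles = -4*vax_rate + 33.
So transmissibility = 4*vax_rate - 36.
peak_cases becomes -8*vax_rate + 76.
Solve -8*vax_rate + 76 = 60: vax_rate = (60 - 76) / -8 = 2.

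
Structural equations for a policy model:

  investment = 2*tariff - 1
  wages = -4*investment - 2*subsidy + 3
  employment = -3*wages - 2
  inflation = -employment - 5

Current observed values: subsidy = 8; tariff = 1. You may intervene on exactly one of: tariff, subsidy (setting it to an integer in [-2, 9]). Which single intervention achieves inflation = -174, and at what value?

Intervening on tariff: with other inputs at their observed values, inflation = -24*tariff - 30. Solving for -174 gives tariff = 6, within [-2, 9].
Intervening on subsidy: inflation = -6*subsidy - 6. Reaching -174 requires subsidy = 28, outside [-2, 9].

set tariff = 6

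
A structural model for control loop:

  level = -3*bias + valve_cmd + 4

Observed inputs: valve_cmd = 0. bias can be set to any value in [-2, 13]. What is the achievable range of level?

Substituting into the level equation gives level = -3*bias + 4.
Linear in bias, so extremes are at the endpoints: bias = -2 gives level = 10; bias = 13 gives level = -35.

-35 to 10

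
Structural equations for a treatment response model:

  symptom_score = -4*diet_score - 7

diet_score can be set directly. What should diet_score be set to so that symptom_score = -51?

Solve -4*diet_score - 7 = -51: diet_score = (-51 + 7) / -4 = 11.

diet_score = 11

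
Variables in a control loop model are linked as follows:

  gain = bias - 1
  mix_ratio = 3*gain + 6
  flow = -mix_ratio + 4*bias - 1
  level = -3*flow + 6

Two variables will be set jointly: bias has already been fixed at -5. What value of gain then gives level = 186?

gain = 11

With bias held at -5:
Intervening on gain fixes its value directly, overriding its dependence on bias.
Substituting into the flow equation gives flow = -3*gain - 27.
Substituting into the level equation gives level = 9*gain + 87.
Solve 9*gain + 87 = 186: gain = (186 - 87) / 9 = 11.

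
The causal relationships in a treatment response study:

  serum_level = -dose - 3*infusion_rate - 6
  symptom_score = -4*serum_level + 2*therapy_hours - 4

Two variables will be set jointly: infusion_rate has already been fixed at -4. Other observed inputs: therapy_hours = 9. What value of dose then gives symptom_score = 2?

dose = 3

With infusion_rate held at -4:
Substituting into the serum_level equation gives serum_level = -dose + 6.
symptom_score becomes 4*dose - 10.
Solve 4*dose - 10 = 2: dose = (2 + 10) / 4 = 3.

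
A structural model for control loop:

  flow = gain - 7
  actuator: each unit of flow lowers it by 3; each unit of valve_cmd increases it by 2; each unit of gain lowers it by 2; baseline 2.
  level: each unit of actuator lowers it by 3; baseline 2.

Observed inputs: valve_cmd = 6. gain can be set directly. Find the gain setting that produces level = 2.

gain = 7

Substituting into the actuator equation gives actuator = -5*gain + 35.
Substituting into the level equation gives level = 15*gain - 103.
Solve 15*gain - 103 = 2: gain = (2 + 103) / 15 = 7.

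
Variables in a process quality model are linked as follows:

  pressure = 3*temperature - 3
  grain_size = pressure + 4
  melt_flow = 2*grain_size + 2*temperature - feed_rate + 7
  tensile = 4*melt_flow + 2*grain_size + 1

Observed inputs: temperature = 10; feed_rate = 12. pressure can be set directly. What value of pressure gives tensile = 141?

pressure = 4

Intervening on pressure fixes its value directly, overriding its dependence on temperature.
Substituting into the melt_flow equation gives melt_flow = 2*pressure + 23.
Substituting into the tensile equation gives tensile = 10*pressure + 101.
Solve 10*pressure + 101 = 141: pressure = (141 - 101) / 10 = 4.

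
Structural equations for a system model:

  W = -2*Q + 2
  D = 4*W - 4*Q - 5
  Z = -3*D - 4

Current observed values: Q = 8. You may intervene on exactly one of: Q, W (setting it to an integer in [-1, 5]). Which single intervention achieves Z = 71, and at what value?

set W = 3

Intervening on Q: Z = 36*Q - 13. Reaching 71 requires Q = 7/3, not an integer.
Intervening on W: with other inputs at their observed values, Z = -12*W + 107. Solving for 71 gives W = 3, within [-1, 5].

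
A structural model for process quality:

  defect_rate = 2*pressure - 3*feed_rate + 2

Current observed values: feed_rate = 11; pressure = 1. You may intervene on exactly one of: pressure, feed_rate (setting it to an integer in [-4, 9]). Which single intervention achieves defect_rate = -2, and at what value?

set feed_rate = 2

Intervening on pressure: defect_rate = 2*pressure - 31. Reaching -2 requires pressure = 29/2, not an integer.
Intervening on feed_rate: with other inputs at their observed values, defect_rate = -3*feed_rate + 4. Solving for -2 gives feed_rate = 2, within [-4, 9].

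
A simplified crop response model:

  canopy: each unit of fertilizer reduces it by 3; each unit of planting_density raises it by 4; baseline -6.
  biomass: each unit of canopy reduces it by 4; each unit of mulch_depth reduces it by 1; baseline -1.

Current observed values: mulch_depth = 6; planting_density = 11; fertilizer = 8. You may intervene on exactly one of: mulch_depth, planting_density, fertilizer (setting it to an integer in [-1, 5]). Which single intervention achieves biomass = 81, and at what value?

Intervening on mulch_depth: biomass = -mulch_depth - 57. Reaching 81 requires mulch_depth = -138, outside [-1, 5].
Intervening on planting_density: with other inputs at their observed values, biomass = -16*planting_density + 113. Solving for 81 gives planting_density = 2, within [-1, 5].
Intervening on fertilizer: biomass = 12*fertilizer - 159. Reaching 81 requires fertilizer = 20, outside [-1, 5].

set planting_density = 2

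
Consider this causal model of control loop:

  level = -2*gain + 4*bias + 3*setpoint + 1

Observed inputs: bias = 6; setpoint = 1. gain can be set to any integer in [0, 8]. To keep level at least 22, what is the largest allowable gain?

gain = 3

Substituting into the level equation gives level = -2*gain + 28.
Require -2*gain + 28 ≥ 22, so gain ≤ 3.
The largest integer in [0, 8] satisfying this is 3.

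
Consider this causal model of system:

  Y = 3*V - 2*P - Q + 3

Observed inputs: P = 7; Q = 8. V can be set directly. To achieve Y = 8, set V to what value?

V = 9

Substituting into the Y equation gives Y = 3*V - 19.
Solve 3*V - 19 = 8: V = (8 + 19) / 3 = 9.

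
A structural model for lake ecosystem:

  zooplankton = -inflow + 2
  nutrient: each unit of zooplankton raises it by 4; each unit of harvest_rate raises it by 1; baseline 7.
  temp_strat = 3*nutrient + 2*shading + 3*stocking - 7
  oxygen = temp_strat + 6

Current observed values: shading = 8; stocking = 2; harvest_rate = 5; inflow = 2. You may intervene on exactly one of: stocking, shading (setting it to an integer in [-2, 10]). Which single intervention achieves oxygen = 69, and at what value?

Intervening on stocking: with other inputs at their observed values, oxygen = 3*stocking + 51. Solving for 69 gives stocking = 6, within [-2, 10].
Intervening on shading: oxygen = 2*shading + 41. Reaching 69 requires shading = 14, outside [-2, 10].

set stocking = 6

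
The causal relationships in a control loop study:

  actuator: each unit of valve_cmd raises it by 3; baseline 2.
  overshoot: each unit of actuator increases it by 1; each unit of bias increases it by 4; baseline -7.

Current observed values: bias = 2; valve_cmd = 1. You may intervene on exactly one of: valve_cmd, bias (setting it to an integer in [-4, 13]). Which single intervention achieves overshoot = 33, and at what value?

set valve_cmd = 10

Intervening on valve_cmd: with other inputs at their observed values, overshoot = 3*valve_cmd + 3. Solving for 33 gives valve_cmd = 10, within [-4, 13].
Intervening on bias: overshoot = 4*bias - 2. Reaching 33 requires bias = 35/4, not an integer.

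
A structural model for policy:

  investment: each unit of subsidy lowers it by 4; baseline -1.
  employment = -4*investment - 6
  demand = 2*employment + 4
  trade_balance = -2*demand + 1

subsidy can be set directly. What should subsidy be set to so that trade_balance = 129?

Substituting into the employment equation gives employment = 16*subsidy - 2.
This gives demand = 32*subsidy.
Substituting into the trade_balance equation gives trade_balance = -64*subsidy + 1.
Solve -64*subsidy + 1 = 129: subsidy = (129 - 1) / -64 = -2.

subsidy = -2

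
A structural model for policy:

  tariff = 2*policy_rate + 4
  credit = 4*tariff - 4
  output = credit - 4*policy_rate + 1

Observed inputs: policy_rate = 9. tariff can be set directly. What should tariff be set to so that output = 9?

Intervening on tariff fixes its value directly, overriding its dependence on policy_rate.
Substituting into the output equation gives output = 4*tariff - 39.
Solve 4*tariff - 39 = 9: tariff = (9 + 39) / 4 = 12.

tariff = 12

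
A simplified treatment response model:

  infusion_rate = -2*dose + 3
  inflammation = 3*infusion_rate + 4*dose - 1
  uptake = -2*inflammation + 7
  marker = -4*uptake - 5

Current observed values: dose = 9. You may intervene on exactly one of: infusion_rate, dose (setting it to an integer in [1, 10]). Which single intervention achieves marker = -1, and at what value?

set dose = 2

Intervening on infusion_rate: marker = 24*infusion_rate + 247. Reaching -1 requires infusion_rate = -31/3, not an integer.
Intervening on dose: with other inputs at their observed values, marker = -16*dose + 31. Solving for -1 gives dose = 2, within [1, 10].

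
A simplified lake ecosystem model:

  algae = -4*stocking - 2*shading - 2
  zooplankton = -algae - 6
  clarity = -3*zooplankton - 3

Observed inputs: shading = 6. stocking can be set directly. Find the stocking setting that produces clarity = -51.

Substituting into the algae equation gives algae = -4*stocking - 14.
Substituting into the zooplankton equation gives zooplankton = 4*stocking + 8.
So clarity = -12*stocking - 27.
Solve -12*stocking - 27 = -51: stocking = (-51 + 27) / -12 = 2.

stocking = 2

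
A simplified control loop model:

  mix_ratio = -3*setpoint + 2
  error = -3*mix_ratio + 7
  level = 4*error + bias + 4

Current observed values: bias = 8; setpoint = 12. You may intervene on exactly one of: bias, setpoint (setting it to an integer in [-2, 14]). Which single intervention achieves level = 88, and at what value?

set setpoint = 2

Intervening on bias: level = bias + 440. Reaching 88 requires bias = -352, outside [-2, 14].
Intervening on setpoint: with other inputs at their observed values, level = 36*setpoint + 16. Solving for 88 gives setpoint = 2, within [-2, 14].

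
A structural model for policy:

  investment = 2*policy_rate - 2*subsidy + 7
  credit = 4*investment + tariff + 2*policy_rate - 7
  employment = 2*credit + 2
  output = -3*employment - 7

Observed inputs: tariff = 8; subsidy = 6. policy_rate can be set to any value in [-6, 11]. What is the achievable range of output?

Substituting into the investment equation gives investment = 2*policy_rate - 5.
credit becomes 10*policy_rate - 19.
Substituting into the employment equation gives employment = 20*policy_rate - 36.
Substituting into the output equation gives output = -60*policy_rate + 101.
Linear in policy_rate, so extremes are at the endpoints: policy_rate = -6 gives output = 461; policy_rate = 11 gives output = -559.

-559 to 461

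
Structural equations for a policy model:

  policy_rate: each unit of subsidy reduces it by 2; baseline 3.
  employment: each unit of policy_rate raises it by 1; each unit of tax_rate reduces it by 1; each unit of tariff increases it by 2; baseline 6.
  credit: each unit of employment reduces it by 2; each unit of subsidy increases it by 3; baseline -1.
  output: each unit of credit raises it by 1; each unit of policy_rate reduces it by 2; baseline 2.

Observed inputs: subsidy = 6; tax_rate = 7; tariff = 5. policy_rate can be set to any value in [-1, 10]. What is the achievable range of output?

-39 to 5

Intervening on policy_rate fixes its value directly, overriding its dependence on subsidy.
Substituting into the employment equation gives employment = policy_rate + 9.
Substituting into the credit equation gives credit = -2*policy_rate - 1.
So output = -4*policy_rate + 1.
Linear in policy_rate, so extremes are at the endpoints: policy_rate = -1 gives output = 5; policy_rate = 10 gives output = -39.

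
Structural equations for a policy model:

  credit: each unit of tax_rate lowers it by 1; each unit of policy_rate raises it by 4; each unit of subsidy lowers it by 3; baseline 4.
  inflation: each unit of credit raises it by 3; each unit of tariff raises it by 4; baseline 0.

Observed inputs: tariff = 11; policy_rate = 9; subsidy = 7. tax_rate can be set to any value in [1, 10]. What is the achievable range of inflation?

Substituting into the credit equation gives credit = -tax_rate + 19.
This gives inflation = -3*tax_rate + 101.
Linear in tax_rate, so extremes are at the endpoints: tax_rate = 1 gives inflation = 98; tax_rate = 10 gives inflation = 71.

71 to 98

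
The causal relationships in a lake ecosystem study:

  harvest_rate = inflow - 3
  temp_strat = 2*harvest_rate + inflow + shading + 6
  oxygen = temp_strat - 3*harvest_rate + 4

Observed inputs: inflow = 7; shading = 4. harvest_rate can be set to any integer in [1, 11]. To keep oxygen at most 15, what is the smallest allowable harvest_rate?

harvest_rate = 6

Intervening on harvest_rate fixes its value directly, overriding its dependence on inflow.
Substituting into the temp_strat equation gives temp_strat = 2*harvest_rate + 17.
oxygen becomes -harvest_rate + 21.
Require -harvest_rate + 21 ≤ 15, so harvest_rate ≥ 6.
The smallest integer in [1, 11] satisfying this is 6.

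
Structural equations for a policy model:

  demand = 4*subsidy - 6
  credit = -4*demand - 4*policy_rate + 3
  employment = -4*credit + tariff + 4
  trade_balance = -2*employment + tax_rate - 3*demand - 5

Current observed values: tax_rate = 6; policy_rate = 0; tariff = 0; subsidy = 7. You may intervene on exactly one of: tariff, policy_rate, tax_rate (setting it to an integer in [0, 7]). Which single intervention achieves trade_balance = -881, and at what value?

Intervening on tariff: trade_balance = -2*tariff - 753. Reaching -881 requires tariff = 64, outside [0, 7].
Intervening on policy_rate: with other inputs at their observed values, trade_balance = -32*policy_rate - 753. Solving for -881 gives policy_rate = 4, within [0, 7].
Intervening on tax_rate: trade_balance = tax_rate - 759. Reaching -881 requires tax_rate = -122, outside [0, 7].

set policy_rate = 4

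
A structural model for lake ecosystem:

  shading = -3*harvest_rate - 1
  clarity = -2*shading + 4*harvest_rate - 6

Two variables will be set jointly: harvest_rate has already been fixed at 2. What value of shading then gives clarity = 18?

shading = -8

With harvest_rate held at 2:
Intervening on shading fixes its value directly, overriding its dependence on harvest_rate.
Substituting into the clarity equation gives clarity = -2*shading + 2.
Solve -2*shading + 2 = 18: shading = (18 - 2) / -2 = -8.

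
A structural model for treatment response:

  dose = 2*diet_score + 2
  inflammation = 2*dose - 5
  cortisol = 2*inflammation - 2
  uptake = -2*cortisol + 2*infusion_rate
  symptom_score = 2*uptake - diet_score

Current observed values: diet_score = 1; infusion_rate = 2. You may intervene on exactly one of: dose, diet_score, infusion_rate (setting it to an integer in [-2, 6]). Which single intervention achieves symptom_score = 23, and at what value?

set dose = 2

Intervening on dose: with other inputs at their observed values, symptom_score = -16*dose + 55. Solving for 23 gives dose = 2, within [-2, 6].
Intervening on diet_score: symptom_score = -33*diet_score + 24. Reaching 23 requires diet_score = 1/33, not an integer.
Intervening on infusion_rate: symptom_score = 4*infusion_rate - 17. Reaching 23 requires infusion_rate = 10, outside [-2, 6].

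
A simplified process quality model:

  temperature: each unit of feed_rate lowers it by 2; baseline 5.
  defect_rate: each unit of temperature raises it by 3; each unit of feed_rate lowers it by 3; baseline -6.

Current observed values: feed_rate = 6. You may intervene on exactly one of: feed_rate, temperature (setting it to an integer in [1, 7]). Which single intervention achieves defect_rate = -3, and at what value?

Intervening on feed_rate: defect_rate = -9*feed_rate + 9. Reaching -3 requires feed_rate = 4/3, not an integer.
Intervening on temperature: with other inputs at their observed values, defect_rate = 3*temperature - 24. Solving for -3 gives temperature = 7, within [1, 7].

set temperature = 7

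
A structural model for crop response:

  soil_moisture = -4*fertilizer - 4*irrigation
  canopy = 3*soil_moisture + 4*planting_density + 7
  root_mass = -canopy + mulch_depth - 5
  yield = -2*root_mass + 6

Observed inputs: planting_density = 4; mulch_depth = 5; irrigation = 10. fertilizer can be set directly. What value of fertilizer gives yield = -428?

fertilizer = 10

Substituting into the soil_moisture equation gives soil_moisture = -4*fertilizer - 40.
canopy becomes -12*fertilizer - 97.
Substituting into the root_mass equation gives root_mass = 12*fertilizer + 97.
This gives yield = -24*fertilizer - 188.
Solve -24*fertilizer - 188 = -428: fertilizer = (-428 + 188) / -24 = 10.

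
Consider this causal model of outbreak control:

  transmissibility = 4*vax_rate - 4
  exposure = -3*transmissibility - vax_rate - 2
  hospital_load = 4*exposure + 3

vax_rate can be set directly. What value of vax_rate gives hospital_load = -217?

vax_rate = 5

Substituting into the exposure equation gives exposure = -13*vax_rate + 10.
hospital_load becomes -52*vax_rate + 43.
Solve -52*vax_rate + 43 = -217: vax_rate = (-217 - 43) / -52 = 5.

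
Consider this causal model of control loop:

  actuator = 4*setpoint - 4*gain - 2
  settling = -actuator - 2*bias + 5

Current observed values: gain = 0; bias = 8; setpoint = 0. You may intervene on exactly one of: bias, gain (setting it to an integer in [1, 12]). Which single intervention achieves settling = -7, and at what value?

set bias = 7

Intervening on bias: with other inputs at their observed values, settling = -2*bias + 7. Solving for -7 gives bias = 7, within [1, 12].
Intervening on gain: settling = 4*gain - 9. Reaching -7 requires gain = 1/2, not an integer.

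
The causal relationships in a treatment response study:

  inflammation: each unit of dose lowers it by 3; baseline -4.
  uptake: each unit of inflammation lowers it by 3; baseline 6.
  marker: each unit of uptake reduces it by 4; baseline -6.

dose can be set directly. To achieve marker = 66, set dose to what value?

Substituting into the uptake equation gives uptake = 9*dose + 18.
This gives marker = -36*dose - 78.
Solve -36*dose - 78 = 66: dose = (66 + 78) / -36 = -4.

dose = -4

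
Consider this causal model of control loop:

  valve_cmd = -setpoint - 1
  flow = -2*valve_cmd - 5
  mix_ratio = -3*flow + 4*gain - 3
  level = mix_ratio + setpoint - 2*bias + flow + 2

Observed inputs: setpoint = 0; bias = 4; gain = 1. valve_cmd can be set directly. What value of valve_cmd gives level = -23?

valve_cmd = -7

Intervening on valve_cmd fixes its value directly, overriding its dependence on setpoint.
Substituting into the mix_ratio equation gives mix_ratio = 6*valve_cmd + 16.
Substituting into the level equation gives level = 4*valve_cmd + 5.
Solve 4*valve_cmd + 5 = -23: valve_cmd = (-23 - 5) / 4 = -7.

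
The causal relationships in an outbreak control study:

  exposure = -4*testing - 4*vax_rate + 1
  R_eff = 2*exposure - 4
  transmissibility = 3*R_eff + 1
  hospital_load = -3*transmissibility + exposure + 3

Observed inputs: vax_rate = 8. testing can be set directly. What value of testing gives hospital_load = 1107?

testing = 8

Substituting into the exposure equation gives exposure = -4*testing - 31.
Substituting into the R_eff equation gives R_eff = -8*testing - 66.
Substituting into the transmissibility equation gives transmissibility = -24*testing - 197.
This gives hospital_load = 68*testing + 563.
Solve 68*testing + 563 = 1107: testing = (1107 - 563) / 68 = 8.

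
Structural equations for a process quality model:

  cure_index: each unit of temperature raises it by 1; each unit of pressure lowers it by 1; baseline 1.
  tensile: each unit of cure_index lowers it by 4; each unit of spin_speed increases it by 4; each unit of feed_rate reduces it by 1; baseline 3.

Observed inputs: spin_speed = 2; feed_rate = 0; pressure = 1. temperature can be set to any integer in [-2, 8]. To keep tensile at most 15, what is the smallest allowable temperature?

Substituting into the cure_index equation gives cure_index = temperature.
Substituting into the tensile equation gives tensile = -4*temperature + 11.
Require -4*temperature + 11 ≤ 15, so temperature ≥ -1.
The smallest integer in [-2, 8] satisfying this is -1.

temperature = -1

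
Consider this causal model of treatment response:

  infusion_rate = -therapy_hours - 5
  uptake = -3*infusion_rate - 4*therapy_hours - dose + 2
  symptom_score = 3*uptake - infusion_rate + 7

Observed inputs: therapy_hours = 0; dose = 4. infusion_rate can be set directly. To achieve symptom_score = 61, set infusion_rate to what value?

Intervening on infusion_rate fixes its value directly, overriding its dependence on therapy_hours.
Substituting into the uptake equation gives uptake = -3*infusion_rate - 2.
symptom_score becomes -10*infusion_rate + 1.
Solve -10*infusion_rate + 1 = 61: infusion_rate = (61 - 1) / -10 = -6.

infusion_rate = -6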